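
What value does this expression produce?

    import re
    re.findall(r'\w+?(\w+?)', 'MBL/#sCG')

['B', 'C']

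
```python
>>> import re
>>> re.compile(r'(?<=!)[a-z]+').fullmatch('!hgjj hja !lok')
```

The `(?=…)`/`(?<=…)` assertion just peeks at neighbouring text; it doesn't advance the match position.
`re.fullmatch` is like wrapping the pattern in `^…$` (in single-line mode).
Here the pattern can't cover the whole string, so the call returns None.

None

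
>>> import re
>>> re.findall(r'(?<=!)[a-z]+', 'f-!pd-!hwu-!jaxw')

['pd', 'hwu', 'jaxw']

The `(?=…)`/`(?<=…)` assertion just peeks at neighbouring text; it doesn't advance the match position.
Walking the string: at [3:5] → 'pd'; at [7:10] → 'hwu'; at [12:16] → 'jaxw'.
No capturing groups, so `findall` returns the 3 full match strings.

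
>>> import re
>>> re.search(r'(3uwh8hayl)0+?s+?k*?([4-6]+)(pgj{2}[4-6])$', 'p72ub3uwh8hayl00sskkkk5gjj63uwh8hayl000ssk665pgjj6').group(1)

The match spans [27:50] → '3uwh8hayl000ssk665pgjj6'.
Captured: group 1 = '3uwh8hayl', group 2 = '665', group 3 = 'pgjj6'.

'3uwh8hayl'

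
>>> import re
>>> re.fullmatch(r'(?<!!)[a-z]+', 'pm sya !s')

None

`re.fullmatch` is like wrapping the pattern in `^…$` (in single-line mode).
Here the pattern can't cover the whole string, so the call returns None.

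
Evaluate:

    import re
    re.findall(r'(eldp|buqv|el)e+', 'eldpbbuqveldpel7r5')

Walking the string: at [5:10] match 'buqve', group 1 = 'buqv'.
One capturing group, so `findall` returns just the captured substring from the one match — 1 in all.

['buqv']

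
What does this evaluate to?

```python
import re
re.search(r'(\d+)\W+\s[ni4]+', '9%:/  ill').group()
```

'9%:/  i'

Pattern: one or more of a digit (captured); then one or more of a non-word character, then whitespace, then one or more of one of [ni4].
`re.search` tries every starting position until one works.
The match spans [0:7] → '9%:/  i'.
Captured: group 1 = '9'.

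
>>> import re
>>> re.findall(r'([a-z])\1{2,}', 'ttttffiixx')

['t']

A backreference is literal: `\1` must see the identical characters the first group matched.
Matches: at [0:4] match 'tttt', group 1 = 't'.
Because there's exactly one group, `findall` drops the full match and keeps group 1 from the one hit.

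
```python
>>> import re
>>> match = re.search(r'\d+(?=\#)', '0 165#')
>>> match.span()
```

(2, 5)

The `(?=…)`/`(?<=…)` assertion just peeks at neighbouring text; it doesn't advance the match position.
Unlike `match`, `search` isn't anchored — it looks for the pattern anywhere in the string.
The match spans [2:5] → '165'.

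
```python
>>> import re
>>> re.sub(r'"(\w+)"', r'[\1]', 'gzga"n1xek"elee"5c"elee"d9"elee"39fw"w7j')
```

'gzga[n1xek]elee[5c]elee[d9]elee[39fw]w7j'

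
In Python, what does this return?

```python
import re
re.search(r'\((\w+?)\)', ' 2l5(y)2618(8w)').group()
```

'(y)'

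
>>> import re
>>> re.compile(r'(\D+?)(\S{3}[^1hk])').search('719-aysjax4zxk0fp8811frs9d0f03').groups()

('-', 'aysj')

The match spans [3:8] → '-aysj'.
Captured: group 1 = '-', group 2 = 'aysj'.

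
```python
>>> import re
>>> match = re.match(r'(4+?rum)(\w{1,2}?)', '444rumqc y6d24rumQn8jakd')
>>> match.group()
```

`re.match` only tries the pattern at the start of the string.
The match spans [0:7] → '444rumq'.

'444rumq'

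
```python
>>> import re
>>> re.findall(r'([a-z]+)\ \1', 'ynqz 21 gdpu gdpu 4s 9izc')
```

['gdpu']

After group 1 captures some text, `\1` only succeeds where that same text appears again.
Because there's exactly one group, `findall` drops the full match and keeps group 1 from the one hit.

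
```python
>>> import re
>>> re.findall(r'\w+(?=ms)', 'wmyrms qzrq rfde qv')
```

['wmyr']

The `(?=…)`/`(?<=…)` assertion just peeks at neighbouring text; it doesn't advance the match position.
With no groups in the pattern, `findall` gives back each whole match — 1 here.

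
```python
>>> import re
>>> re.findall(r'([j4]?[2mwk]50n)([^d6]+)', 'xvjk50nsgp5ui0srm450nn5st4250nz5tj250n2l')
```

[('jk50n', 'sgp5ui0srm450nn5st4250nz5tj250n2l')]

This matches optionally one of [j4], then one of [2mwk], then the literal '50n' (captured); then one or more of any character except [d6] (captured).
Scanning left to right: at [2:40] match 'jk50nsgp5ui0srm450nn5st4250nz5tj250n2l', groups = ('jk50n', 'sgp5ui0srm450nn5st4250nz5tj250n2l').
Multiple groups make `findall` return tuples — one 2-tuple for the one match.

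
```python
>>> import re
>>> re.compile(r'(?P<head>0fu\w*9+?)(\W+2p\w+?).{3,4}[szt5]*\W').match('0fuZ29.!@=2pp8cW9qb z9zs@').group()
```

Pattern: the literal '0fu', then zero or more of a word character, then one or more of the literal '9' (lazy) (captured as 'head'); then one or more of a non-word character, then the literal '2p', then one or more of a word character (lazy) (captured); then 3 to 4 of any character, then zero or more of one of [szt5], then a non-word character.
`match` is anchored at position 0; if the pattern doesn't fit there, it returns None.
The match spans [0:20] → '0fuZ29.!@=2pp8cW9qb '.
Captured: group 1 = '0fuZ29', group 2 = '.!@=2pp8c'.

'0fuZ29.!@=2pp8cW9qb '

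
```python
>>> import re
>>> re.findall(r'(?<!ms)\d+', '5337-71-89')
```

['5337', '71', '89']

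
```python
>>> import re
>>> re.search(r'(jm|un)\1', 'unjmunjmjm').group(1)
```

'jm'

After group 1 captures some text, `\1` only succeeds where that same text appears again.
`re.search` scans for the first position where the pattern succeeds.
The match spans [6:10] → 'jmjm'.
Captured: group 1 = 'jm'.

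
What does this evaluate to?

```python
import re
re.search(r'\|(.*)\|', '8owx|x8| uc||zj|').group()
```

'|x8| uc||zj|'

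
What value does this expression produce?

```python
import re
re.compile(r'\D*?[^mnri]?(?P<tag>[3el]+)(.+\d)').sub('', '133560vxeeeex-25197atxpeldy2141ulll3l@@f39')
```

''

The pattern matches zero or more of a non-digit (lazy), then optionally any character except [mnri]; then one or more of one of [3el] (captured as 'tag'); then one or more of any character, then a digit (captured).
Each match is replaced by ''.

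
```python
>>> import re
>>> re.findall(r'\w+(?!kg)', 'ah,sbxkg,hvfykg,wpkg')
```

['ah', 'sbxkg', 'hvfykg', 'wpkg']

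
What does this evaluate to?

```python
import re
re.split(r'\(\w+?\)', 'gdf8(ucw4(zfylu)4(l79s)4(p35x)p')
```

['gdf8(ucw4', '4', '4', 'p']

Each match becomes a cut point; 4 segments remain.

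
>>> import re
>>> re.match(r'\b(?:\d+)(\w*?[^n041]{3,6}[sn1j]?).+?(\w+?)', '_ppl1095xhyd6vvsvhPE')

None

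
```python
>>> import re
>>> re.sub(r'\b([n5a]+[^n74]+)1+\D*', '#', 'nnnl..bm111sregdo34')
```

'#34'

Pattern: a word boundary (`\b`, zero-width); then one or more of one of [n5a], then one or more of any character except [n74] (captured); then one or more of the literal '1', then zero or more of a non-digit.
`sub` substitutes '#' at each match site.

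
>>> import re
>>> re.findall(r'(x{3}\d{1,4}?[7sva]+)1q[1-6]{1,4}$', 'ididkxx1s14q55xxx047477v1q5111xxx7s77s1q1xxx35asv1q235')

One capturing group, so `findall` returns just the captured substring from the one match — 1 in all.

['xxx35asv']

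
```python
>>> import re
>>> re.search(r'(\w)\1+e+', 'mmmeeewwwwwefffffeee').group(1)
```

The match spans [0:6] → 'mmmeee'.
Captured: group 1 = 'm'.

'm'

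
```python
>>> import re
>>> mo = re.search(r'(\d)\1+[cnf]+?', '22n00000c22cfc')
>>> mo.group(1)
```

'2'

`\1` has to match the exact text group 1 already captured.
Unlike `match`, `search` isn't anchored — it looks for the pattern anywhere in the string.
The match spans [0:3] → '22n'.
Captured: group 1 = '2'.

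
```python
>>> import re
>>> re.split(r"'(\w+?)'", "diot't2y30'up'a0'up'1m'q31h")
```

['diot', 't2y30', 'up', 'a0', 'up', '1m', 'q31h']

Matches to split on: at [4:11] → "'t2y30'"; at [13:17] → "'a0'"; at [19:23] → "'1m'".
The group in the pattern means `split` returns the separators' captures alongside the pieces.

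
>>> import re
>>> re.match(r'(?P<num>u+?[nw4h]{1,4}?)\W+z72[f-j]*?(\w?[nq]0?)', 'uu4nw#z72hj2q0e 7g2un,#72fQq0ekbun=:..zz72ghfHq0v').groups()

('uu4nw', '2q0')

Pattern: one or more of a literal 'u' (lazy), then 1 to 4 of one of [nw4h] (lazy) (captured as 'num'); then one or more of a non-word character, then the literal 'z72', then zero or more of a character in [f-j] (lazy); then optionally a word character, then one of [nq], then optionally a literal '0' (captured).
`match` is anchored at position 0; if the pattern doesn't fit there, it returns None.
The match spans [0:14] → 'uu4nw#z72hj2q0'.
Captured: group 1 = 'uu4nw', group 2 = '2q0'.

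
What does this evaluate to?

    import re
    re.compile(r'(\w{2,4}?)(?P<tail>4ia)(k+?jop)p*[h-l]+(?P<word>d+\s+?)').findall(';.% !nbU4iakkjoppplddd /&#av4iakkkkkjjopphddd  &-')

[('nbU', '4ia', 'kkjop', 'ddd ')]

This matches 2 to 4 of a word character (lazy) (captured); then a literal '4', then the literal 'ia' (captured as 'tail'); then one or more of the literal 'k' (lazy), then the literal 'jop' (captured); then zero or more of a literal 'p', then one or more of a character in [h-l]; then one or more of a literal 'd', then one or more of whitespace (lazy) (captured as 'word').
With 4 capturing groups, `findall` returns a 4-tuple per match.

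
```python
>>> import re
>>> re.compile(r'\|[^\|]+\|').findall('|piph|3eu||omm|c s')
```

['|piph|', '|omm|']

`findall` yields the raw match text (2 of them) because the pattern has no groups.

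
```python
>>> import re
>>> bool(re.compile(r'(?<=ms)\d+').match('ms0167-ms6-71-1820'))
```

The lookaround is zero-width — it requires the adjacent text to match without consuming it, so the asserted text isn't part of the match.
`re.match` won't scan ahead — the pattern has to work from the very first character.
Here the string doesn't start with a match, so the call returns None, and `bool(None)` is False.

False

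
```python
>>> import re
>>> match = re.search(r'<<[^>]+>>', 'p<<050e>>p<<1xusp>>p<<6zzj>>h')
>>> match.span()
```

(1, 9)

Unlike `match`, `search` isn't anchored — it looks for the pattern anywhere in the string.
The match spans [1:9] → '<<050e>>'.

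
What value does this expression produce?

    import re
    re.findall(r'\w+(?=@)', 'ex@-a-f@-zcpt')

['ex', 'f']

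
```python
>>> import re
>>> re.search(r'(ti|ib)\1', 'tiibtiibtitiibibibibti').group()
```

After group 1 captures some text, `\1` only succeeds where that same text appears again.
The match spans [8:12] → 'titi'.

'titi'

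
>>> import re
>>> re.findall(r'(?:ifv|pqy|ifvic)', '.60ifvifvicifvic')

['ifv', 'ifv', 'ifv']

Alternation isn't longest-match — the leftmost alternative that fits at this position is chosen.
Since nothing is captured, `findall` lists the 3 matched substrings directly.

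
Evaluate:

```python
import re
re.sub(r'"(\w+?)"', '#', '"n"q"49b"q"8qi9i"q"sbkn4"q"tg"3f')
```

'#q#q#q#q#3f'

Matches: at [0:3] → '"n"'; at [4:9] → '"49b"'; at [10:17] → '"8qi9i"'; at [18:25] → '"sbkn4"'; at [26:30] → '"tg"'.
Every occurrence is swapped for '#'.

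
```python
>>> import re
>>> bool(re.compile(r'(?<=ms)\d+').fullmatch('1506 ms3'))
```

`re.fullmatch` requires the pattern to consume the entire string.
Here there's no way to consume every character, so the call returns None, and `bool(None)` is False.

False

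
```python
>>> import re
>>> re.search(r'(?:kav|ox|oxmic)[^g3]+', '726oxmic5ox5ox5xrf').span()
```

`search` walks the string left to right and returns the first match it finds.
The match spans [3:18] → 'oxmic5ox5ox5xrf'.

(3, 18)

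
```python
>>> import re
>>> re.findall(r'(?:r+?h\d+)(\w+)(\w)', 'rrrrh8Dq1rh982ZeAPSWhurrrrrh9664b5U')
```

Multiple groups make `findall` return tuples — one 2-tuple for the one match.

[('Dq1rh982ZeAPSWhurrrrrh9664b5', 'U')]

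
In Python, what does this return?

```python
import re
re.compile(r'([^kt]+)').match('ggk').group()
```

With `match`, the pattern is implicitly anchored at the beginning.
The match spans [0:2] → 'gg'.

'gg'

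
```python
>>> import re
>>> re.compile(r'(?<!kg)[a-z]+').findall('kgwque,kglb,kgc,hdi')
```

The negative lookaround is zero-width — it rules out positions where the adjacent text would match, without consuming anything.
Walking the string: at [0:6] → 'kgwque'; at [7:11] → 'kglb'; at [12:15] → 'kgc'; at [16:19] → 'hdi'.
`findall` yields the raw match text (4 of them) because the pattern has no groups.

['kgwque', 'kglb', 'kgc', 'hdi']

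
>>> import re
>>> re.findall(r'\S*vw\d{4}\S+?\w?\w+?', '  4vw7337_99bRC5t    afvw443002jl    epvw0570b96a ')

['4vw7337_99', 'afvw443002j', 'epvw0570b96']

The `?` after the quantifier makes it lazy — it takes as little as possible before letting the rest of the pattern try.
With no groups in the pattern, `findall` gives back each whole match — 3 here.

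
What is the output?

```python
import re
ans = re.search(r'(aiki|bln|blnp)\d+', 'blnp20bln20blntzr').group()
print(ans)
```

blnp20

The match spans [0:6] → 'blnp20'.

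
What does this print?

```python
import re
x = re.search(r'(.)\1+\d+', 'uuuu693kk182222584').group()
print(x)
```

uuuu693

A backreference is literal: `\1` must see the identical characters the first group matched.
The match spans [0:7] → 'uuuu693'.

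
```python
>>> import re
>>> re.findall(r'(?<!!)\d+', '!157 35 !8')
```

The negative lookaround is zero-width — it rules out positions where the adjacent text would match, without consuming anything.
Walking the string: at [2:4] → '57'; at [5:7] → '35'.
With no groups in the pattern, `findall` gives back each whole match — 2 here.

['57', '35']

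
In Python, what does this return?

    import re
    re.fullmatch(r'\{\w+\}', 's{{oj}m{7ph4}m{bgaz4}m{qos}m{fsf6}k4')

None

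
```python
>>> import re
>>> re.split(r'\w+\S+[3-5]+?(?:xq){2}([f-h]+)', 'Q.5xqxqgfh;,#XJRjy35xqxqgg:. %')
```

['', 'gg', ':. %']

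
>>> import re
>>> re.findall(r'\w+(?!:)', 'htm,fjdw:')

The negative lookahead/lookbehind blocks any match where the forbidden context is present.
Scanning left to right: at [0:3] → 'htm'; at [4:7] → 'fjd'.
`findall` yields the raw match text (2 of them) because the pattern has no groups.

['htm', 'fjd']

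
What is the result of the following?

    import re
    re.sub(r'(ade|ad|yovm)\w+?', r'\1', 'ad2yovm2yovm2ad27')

The replacement refers to a captured group, so each match is rewritten using its own captured text.

'adyovmyovmad7'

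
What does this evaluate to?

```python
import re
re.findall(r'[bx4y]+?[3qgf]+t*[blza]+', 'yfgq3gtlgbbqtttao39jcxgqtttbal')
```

['yfgq3gtl', 'bbqttta', 'xgqtttbal']

The pattern matches one or more of one of [bx4y] (lazy); then one or more of one of [3qgf], then zero or more of a literal 't'; then one or more of one of [blza].
No capturing groups, so `findall` returns the 3 full match strings.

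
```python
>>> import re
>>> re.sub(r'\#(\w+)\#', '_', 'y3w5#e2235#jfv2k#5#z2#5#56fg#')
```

Matches: at [4:11] → '#e2235#'; at [16:19] → '#5#'; at [21:24] → '#5#'.
`sub` substitutes '_' at each match site.

'y3w5_jfv2k_z2_56fg#'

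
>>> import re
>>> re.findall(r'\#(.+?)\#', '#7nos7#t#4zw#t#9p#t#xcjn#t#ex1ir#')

`findall` collects group 1 from each match (5 total).

['7nos7', '4zw', '9p', 'xcjn', 'ex1ir']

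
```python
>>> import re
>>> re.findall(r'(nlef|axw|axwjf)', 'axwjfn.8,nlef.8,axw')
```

Alternation isn't longest-match — the leftmost alternative that fits at this position is chosen.
Walking the string: at [0:3] match 'axw', group 1 = 'axw'; at [9:13] match 'nlef', group 1 = 'nlef'; at [16:19] match 'axw', group 1 = 'axw'.
One capturing group, so `findall` returns just the captured substring from each match — 3 in all.

['axw', 'nlef', 'axw']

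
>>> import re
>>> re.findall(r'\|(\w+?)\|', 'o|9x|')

['9x']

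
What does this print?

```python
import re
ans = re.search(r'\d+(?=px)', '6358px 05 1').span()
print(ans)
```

(0, 4)

The positive lookaround only admits positions where the adjacent text matches; those characters stay outside the span.
`re.search` scans for the first position where the pattern succeeds.
The match spans [0:4] → '6358'.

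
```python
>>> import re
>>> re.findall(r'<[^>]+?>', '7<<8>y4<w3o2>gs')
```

['<<8>', '<w3o2>']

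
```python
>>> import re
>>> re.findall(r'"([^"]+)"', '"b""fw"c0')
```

One capturing group, so `findall` returns just the captured substring from each match — 2 in all.

['b', 'fw']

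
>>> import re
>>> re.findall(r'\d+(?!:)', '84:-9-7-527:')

The negative lookaround is zero-width — it rules out positions where the adjacent text would match, without consuming anything.
Matches: at [0:1] → '8'; at [4:5] → '9'; at [6:7] → '7'; at [8:10] → '52'.
With no groups in the pattern, `findall` gives back each whole match — 4 here.

['8', '9', '7', '52']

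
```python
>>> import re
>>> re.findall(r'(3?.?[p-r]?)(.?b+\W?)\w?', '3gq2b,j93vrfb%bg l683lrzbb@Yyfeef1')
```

[('3gq', '2b,'), ('3vr', 'fb%'), ('3lr', 'zbb@')]

The pattern matches optionally the literal '3', then optionally any character, then optionally a character in [p-r] (captured); then optionally any character, then one or more of the literal 'b', then optionally a non-word character (captured); then optionally a word character.
Scanning left to right: at [0:7] match '3gq2b,j', groups = ('3gq', '2b,'); at [8:15] match '3vrfb%b', groups = ('3vr', 'fb%'); at [20:28] match '3lrzbb@Y', groups = ('3lr', 'zbb@').
2 groups means each result is a tuple of 2 captured strings — 3 here.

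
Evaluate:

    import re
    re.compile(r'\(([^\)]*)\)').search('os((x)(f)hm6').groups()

('(x',)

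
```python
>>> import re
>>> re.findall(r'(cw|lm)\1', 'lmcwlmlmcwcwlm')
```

A backreference is literal: `\1` must see the identical characters the first group matched.
Matches: at [4:8] match 'lmlm', group 1 = 'lm'; at [8:12] match 'cwcw', group 1 = 'cw'.
`findall` collects group 1 from each match (2 total).

['lm', 'cw']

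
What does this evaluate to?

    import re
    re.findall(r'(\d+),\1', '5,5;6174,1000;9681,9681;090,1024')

['5', '9681']

`\1` has to match the exact text group 1 already captured.
One capturing group, so `findall` returns just the captured substring from each match — 2 in all.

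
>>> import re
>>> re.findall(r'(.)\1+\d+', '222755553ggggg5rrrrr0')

['2', 'g', 'r']

A backreference is literal: `\1` must see the identical characters the first group matched.
Walking the string: at [0:9] match '222755553', group 1 = '2'; at [9:15] match 'ggggg5', group 1 = 'g'; at [15:21] match 'rrrrr0', group 1 = 'r'.
With a single group, `findall` returns only what that group captured — 3 items.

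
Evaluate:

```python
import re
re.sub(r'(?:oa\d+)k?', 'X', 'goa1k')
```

'gX'

This matches the literal 'oa', then one or more of a digit (non-capturing group); then optionally a literal 'k'.
Matches: at [1:5] → 'oa1k'.
Each match is replaced by 'X'.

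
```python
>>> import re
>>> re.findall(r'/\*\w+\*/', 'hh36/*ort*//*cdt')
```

Matches: at [4:11] → '/*ort*/'.
No capturing groups, so `findall` returns the 1 full match string.

['/*ort*/']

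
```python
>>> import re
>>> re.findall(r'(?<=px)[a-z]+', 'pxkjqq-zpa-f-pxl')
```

['kjqq', 'l']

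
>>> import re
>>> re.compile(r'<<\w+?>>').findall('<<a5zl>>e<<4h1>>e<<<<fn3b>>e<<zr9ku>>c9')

['<<a5zl>>', '<<4h1>>', '<<fn3b>>', '<<zr9ku>>']

Walking the string: at [0:8] → '<<a5zl>>'; at [9:16] → '<<4h1>>'; at [19:27] → '<<fn3b>>'; at [28:37] → '<<zr9ku>>'.
No capturing groups, so `findall` returns the 4 full match strings.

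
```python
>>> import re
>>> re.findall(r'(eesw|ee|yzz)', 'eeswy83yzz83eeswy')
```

Alternation isn't longest-match — the leftmost alternative that fits at this position is chosen.
Matches: at [0:4] match 'eesw', group 1 = 'eesw'; at [7:10] match 'yzz', group 1 = 'yzz'; at [12:16] match 'eesw', group 1 = 'eesw'.
With a single group, `findall` returns only what that group captured — 3 items.

['eesw', 'yzz', 'eesw']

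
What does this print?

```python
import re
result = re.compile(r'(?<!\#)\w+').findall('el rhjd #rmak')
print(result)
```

The negative lookahead/lookbehind blocks any match where the forbidden context is present.
Scanning left to right: at [0:2] → 'el'; at [3:7] → 'rhjd'; at [10:13] → 'mak'.
`findall` yields the raw match text (3 of them) because the pattern has no groups.

['el', 'rhjd', 'mak']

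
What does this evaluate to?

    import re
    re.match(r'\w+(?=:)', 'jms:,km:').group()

'jms'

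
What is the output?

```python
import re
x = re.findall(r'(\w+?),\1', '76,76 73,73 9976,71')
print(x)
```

['76', '73']

A backreference is literal: `\1` must see the identical characters the first group matched.
Scanning left to right: at [0:5] match '76,76', group 1 = '76'; at [6:11] match '73,73', group 1 = '73'.
`findall` collects group 1 from each match (2 total).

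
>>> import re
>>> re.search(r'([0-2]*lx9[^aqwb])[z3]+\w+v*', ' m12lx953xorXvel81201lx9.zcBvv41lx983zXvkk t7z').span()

The pattern matches zero or more of a character in [0-2], then the literal 'lx9', then any character except [aqwb] (captured); then one or more of one of [z3], then one or more of a word character, then zero or more of a literal 'v'.
Unlike `match`, `search` isn't anchored — it looks for the pattern anywhere in the string.
The match spans [2:24] → '12lx953xorXvel81201lx9'.
Captured: group 1 = '12lx95'.

(2, 24)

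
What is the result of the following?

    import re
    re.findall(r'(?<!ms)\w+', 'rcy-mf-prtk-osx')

['rcy', 'mf', 'prtk', 'osx']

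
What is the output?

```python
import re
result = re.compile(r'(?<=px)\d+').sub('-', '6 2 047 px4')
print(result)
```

The lookaround is zero-width — it requires the adjacent text to match without consuming it, so the asserted text isn't part of the match.
Matches: at [10:11] → '4'.
Each match is replaced by '-'.

6 2 047 px-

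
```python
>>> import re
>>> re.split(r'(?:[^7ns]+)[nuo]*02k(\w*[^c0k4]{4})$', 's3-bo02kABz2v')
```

['s', 'ABz2v', '']

Pattern: one or more of any character except [7ns] (non-capturing group); then zero or more of one of [nuo], then the literal '02k'; then zero or more of a word character, then exactly 4 of any character except [c0k4] (captured); then anchored at the end.
Matches to split on: at [1:13] → '3-bo02kABz2v'.
Because the pattern has a capturing group, `split` also inserts each captured text between the pieces.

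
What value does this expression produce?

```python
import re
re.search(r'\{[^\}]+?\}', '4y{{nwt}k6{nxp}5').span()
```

(2, 8)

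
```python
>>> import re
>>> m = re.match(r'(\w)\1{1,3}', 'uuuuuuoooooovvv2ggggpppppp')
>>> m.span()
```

`\1` has to match the exact text group 1 already captured.
`re.match` won't scan ahead — the pattern has to work from the very first character.
The match spans [0:4] → 'uuuu'.
Captured: group 1 = 'u'.

(0, 4)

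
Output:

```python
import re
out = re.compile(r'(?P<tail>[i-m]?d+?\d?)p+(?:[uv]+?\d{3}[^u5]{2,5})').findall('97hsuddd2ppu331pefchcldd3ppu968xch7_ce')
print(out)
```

['ddd2', 'ldd3']

Because there's exactly one group, `findall` drops the full match and keeps group 1 from each hit.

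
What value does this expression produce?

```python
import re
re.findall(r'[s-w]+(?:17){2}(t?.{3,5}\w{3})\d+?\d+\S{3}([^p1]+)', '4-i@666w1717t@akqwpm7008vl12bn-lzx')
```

[('t@akqwpm7', '2bn-lzx')]

Pattern: one or more of a character in [s-w], then the literal '17' repeated 2 times; then optionally a literal 't', then 3 to 5 of any character, then exactly 3 of a word character (captured); then one or more of a digit (lazy), then one or more of a digit, then exactly 3 of a non-whitespace character; then one or more of any character except [p1] (captured).
Scanning left to right: at [7:34] match 'w1717t@akqwpm7008vl12bn-lzx', groups = ('t@akqwpm7', '2bn-lzx').
2 groups means the one result is a tuple of 2 captured strings — 1 here.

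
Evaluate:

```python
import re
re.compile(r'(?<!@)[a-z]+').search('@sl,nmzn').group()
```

'l'

The negative lookahead/lookbehind blocks any match where the forbidden context is present.
The match spans [2:3] → 'l'.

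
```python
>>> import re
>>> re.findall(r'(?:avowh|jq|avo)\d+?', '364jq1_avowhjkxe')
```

['jq1']

`findall` yields the raw match text (1 of them) because the pattern has no groups.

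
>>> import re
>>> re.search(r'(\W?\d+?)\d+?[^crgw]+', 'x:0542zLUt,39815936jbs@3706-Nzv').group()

':0542zLUt,39815936jbs@3706-Nzv'

The pattern matches optionally a non-word character, then one or more of a digit (lazy) (captured); then one or more of a digit (lazy), then one or more of any character except [crgw].
`search` walks the string left to right and returns the first match it finds.
The match spans [1:31] → ':0542zLUt,39815936jbs@3706-Nzv'.
Captured: group 1 = ':0'.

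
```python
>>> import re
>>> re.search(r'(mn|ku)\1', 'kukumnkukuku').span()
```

(0, 4)

A backreference is literal: `\1` must see the identical characters the first group matched.
The match spans [0:4] → 'kuku'.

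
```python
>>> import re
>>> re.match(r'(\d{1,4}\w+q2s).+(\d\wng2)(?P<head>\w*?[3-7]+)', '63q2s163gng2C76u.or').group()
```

'63q2s163gng2C76'

This matches 1 to 4 of a digit, then one or more of a word character, then the literal 'q2s' (captured); then one or more of any character; then a digit, then a word character, then the literal 'ng2' (captured); then zero or more of a word character (lazy), then one or more of a character in [3-7] (captured as 'head').
`match` is anchored at position 0; if the pattern doesn't fit there, it returns None.
The match spans [0:15] → '63q2s163gng2C76'.
Captured: group 1 = '63q2s', group 2 = '3gng2', group 3 = 'C76'.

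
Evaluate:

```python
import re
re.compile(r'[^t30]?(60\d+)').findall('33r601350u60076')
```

['601350', '60076']

The pattern matches optionally any character except [t30]; then the literal '60', then one or more of a digit (captured).
One capturing group, so `findall` returns just the captured substring from each match — 2 in all.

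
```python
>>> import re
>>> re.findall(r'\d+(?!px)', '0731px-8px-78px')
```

`(?!…)`/`(?<!…)` only lets a position through if the neighbouring text does NOT match; no characters are consumed.
Walking the string: at [0:3] → '073'; at [11:12] → '7'.
With no groups in the pattern, `findall` gives back each whole match — 2 here.

['073', '7']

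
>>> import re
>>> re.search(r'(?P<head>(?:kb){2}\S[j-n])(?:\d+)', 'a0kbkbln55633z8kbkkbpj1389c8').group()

'kbkbln55633'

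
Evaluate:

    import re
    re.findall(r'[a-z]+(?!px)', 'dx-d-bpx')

['dx', 'd', 'bpx']

The negative lookaround is zero-width — it rules out positions where the adjacent text would match, without consuming anything.
Scanning left to right: at [0:2] → 'dx'; at [3:4] → 'd'; at [5:8] → 'bpx'.
`findall` yields the raw match text (3 of them) because the pattern has no groups.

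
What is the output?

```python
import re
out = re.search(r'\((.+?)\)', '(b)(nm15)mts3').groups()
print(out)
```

`re.search` scans for the first position where the pattern succeeds.
The match spans [0:3] → '(b)'.
Captured: group 1 = 'b'.

('b',)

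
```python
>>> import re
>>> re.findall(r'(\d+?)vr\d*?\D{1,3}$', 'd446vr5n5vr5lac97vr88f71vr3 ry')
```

['71']

The pattern matches one or more of a digit (lazy) (captured); then the literal 'vr', then zero or more of a digit (lazy); then 1 to 3 of a non-digit; then anchored at the end.
Walking the string: at [22:30] match '71vr3 ry', group 1 = '71'.
With a single group, `findall` returns only what that group captured — 1 item.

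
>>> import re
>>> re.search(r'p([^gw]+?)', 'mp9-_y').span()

Pattern: a literal 'p'; then one or more of any character except [gw] (lazy) (captured).
A `+?`/`*?`/`{m,n}?` starts at its minimum and grows only as far as needed for what follows to match.
`re.search` scans for the first position where the pattern succeeds.
The match spans [1:3] → 'p9'.
Captured: group 1 = '9'.

(1, 3)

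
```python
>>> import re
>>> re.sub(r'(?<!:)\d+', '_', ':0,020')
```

':0,_'

The negative lookahead/lookbehind blocks any match where the forbidden context is present.
Matches: at [3:6] → '020'.
Every occurrence is swapped for '_'.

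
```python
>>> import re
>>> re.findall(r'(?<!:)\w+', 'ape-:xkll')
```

['ape', 'kll']

The negative lookahead/lookbehind blocks any match where the forbidden context is present.
Matches: at [0:3] → 'ape'; at [6:9] → 'kll'.
With no groups in the pattern, `findall` gives back each whole match — 2 here.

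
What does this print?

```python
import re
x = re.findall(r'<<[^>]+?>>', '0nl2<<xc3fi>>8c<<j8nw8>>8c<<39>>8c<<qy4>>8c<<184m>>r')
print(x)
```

`findall` yields the raw match text (5 of them) because the pattern has no groups.

['<<xc3fi>>', '<<j8nw8>>', '<<39>>', '<<qy4>>', '<<184m>>']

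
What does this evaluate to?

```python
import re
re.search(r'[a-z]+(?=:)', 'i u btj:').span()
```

(4, 7)

Because the assertion is zero-width, the text it checks is not consumed and won't appear in the result.
`search` walks the string left to right and returns the first match it finds.
The match spans [4:7] → 'btj'.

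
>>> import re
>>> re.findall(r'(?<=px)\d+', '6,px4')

The lookaround is zero-width — it requires the adjacent text to match without consuming it, so the asserted text isn't part of the match.
Scanning left to right: at [4:5] → '4'.
`findall` yields the raw match text (1 of them) because the pattern has no groups.

['4']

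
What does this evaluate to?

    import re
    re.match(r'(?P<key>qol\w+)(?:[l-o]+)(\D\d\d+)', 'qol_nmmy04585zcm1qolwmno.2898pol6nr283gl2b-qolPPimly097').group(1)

'qol_nmmy04585zcm1qolwmn'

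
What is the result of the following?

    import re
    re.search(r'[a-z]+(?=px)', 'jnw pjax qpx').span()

(9, 10)

The lookaround is zero-width — it requires the adjacent text to match without consuming it, so the asserted text isn't part of the match.
The match spans [9:10] → 'q'.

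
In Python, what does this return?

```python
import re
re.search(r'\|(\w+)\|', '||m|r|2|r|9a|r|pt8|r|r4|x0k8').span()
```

(1, 4)

`search` walks the string left to right and returns the first match it finds.
The match spans [1:4] → '|m|'.
Captured: group 1 = 'm'.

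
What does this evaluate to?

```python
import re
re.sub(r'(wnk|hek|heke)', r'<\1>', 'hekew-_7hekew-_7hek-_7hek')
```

'<hek>ew-_7<hek>ew-_7<hek>-_7<hek>'

`|` is ordered: at each position the engine commits to the first alternative that works.
The replacement refers to a captured group, so each match is rewritten using its own captured text.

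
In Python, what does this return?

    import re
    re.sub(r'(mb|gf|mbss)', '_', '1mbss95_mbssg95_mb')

Alternation isn't longest-match — the leftmost alternative that fits at this position is chosen.
Matches: at [1:3] → 'mb'; at [8:10] → 'mb'; at [16:18] → 'mb'.
Each match is replaced by '_'.

'1_ss95__ssg95__'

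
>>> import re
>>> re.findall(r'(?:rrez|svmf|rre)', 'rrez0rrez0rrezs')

The regex engine tests alternatives in the order written; an earlier branch that matches wins even if a later one would match more.
Scanning left to right: at [0:4] → 'rrez'; at [5:9] → 'rrez'; at [10:14] → 'rrez'.
Since nothing is captured, `findall` lists the 3 matched substrings directly.

['rrez', 'rrez', 'rrez']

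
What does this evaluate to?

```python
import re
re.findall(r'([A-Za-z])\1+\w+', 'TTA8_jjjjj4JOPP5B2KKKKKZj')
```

A backreference is literal: `\1` must see the identical characters the first group matched.
Scanning left to right: at [0:25] match 'TTA8_jjjjj4JOPP5B2KKKKKZj', group 1 = 'T'.
Because there's exactly one group, `findall` drops the full match and keeps group 1 from the one hit.

['T']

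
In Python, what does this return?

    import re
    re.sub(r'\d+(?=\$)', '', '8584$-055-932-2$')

Lookahead/lookbehind check context without consuming it, so the matched span excludes the asserted characters.
Each match is replaced by ''.

'$-055-932-$'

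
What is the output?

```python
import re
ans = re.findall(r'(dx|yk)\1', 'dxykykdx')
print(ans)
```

['yk']

A backreference is literal: `\1` must see the identical characters the first group matched.
One capturing group, so `findall` returns just the captured substring from the one match — 1 in all.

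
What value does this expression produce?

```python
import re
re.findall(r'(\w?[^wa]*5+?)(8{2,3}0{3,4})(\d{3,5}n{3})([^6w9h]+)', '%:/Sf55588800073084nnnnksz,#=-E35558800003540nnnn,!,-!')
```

[('%:/Sf55588800073084nnnnksz,#=-E3555', '880000', '3540nnn', 'n,!,-!')]

Multiple groups make `findall` return tuples — one 4-tuple for the one match.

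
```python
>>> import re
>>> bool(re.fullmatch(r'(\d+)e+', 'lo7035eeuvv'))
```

Pattern: one or more of a digit (captured); then one or more of a literal 'e'.
`fullmatch` succeeds only if the pattern covers the string from start to end.
Here the pattern can't cover the whole string, so the call returns None, and `bool(None)` is False.

False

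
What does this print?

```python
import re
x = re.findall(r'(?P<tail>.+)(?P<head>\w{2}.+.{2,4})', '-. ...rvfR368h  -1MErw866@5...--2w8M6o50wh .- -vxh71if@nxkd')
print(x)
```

The pattern matches one or more of any character (captured as 'tail'); then exactly 2 of a word character, then one or more of any character, then 2 to 4 of any character (captured as 'head').
2 groups means the one result is a tuple of 2 captured strings — 1 here.

[('-. ...rvfR368h  -1MErw866@5...--2w8M6o50wh .- -vxh71', 'if@nxkd')]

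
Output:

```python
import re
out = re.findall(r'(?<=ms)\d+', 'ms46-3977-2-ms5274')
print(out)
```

Lookahead/lookbehind check context without consuming it, so the matched span excludes the asserted characters.
Since nothing is captured, `findall` lists the 2 matched substrings directly.

['46', '5274']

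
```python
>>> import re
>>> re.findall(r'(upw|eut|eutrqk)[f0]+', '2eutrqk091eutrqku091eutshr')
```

With a single group, `findall` returns only what that group captured — 1 item.

['eutrqk']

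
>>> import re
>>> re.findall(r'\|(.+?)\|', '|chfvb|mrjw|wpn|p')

A non-greedy quantifier consumes as few characters as it can — just enough that the remainder of the pattern still matches from where it stops; whatever follows it matches normally.
With a single group, `findall` returns only what that group captured — 2 items.

['chfvb', 'wpn']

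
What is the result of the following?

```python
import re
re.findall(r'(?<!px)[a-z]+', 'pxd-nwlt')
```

['pxd', 'nwlt']

The negative lookaround is zero-width — it rules out positions where the adjacent text would match, without consuming anything.
Since nothing is captured, `findall` lists the 2 matched substrings directly.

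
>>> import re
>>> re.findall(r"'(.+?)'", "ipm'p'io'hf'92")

['p', 'hf']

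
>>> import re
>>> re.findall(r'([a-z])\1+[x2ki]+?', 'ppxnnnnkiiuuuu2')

['p', 'n', 'u']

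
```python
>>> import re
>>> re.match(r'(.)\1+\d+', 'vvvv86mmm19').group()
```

`re.match` won't scan ahead — the pattern has to work from the very first character.
The match spans [0:6] → 'vvvv86'.

'vvvv86'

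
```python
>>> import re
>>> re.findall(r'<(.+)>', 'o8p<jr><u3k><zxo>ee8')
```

Because there's exactly one group, `findall` drops the full match and keeps group 1 from the one hit.

['jr><u3k><zxo']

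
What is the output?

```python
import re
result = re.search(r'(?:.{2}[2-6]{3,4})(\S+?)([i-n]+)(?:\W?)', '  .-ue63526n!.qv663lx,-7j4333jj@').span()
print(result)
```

Lazy quantifiers expand one character at a time until the remainder of the pattern can match.
The match spans [4:13] → 'ue63526n!'.

(4, 13)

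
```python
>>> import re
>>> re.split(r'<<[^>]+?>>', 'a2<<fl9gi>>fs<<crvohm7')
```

['a2', 'fs<<crvohm7']

Matches to split on: at [2:11] → '<<fl9gi>>'.
`split` removes every match and returns the 2 fragments in between.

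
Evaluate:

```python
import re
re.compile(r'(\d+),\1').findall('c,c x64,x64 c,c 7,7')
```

['7']

`\1` is not a pattern — it's the concrete string captured by group 1, re-applied verbatim.
Scanning left to right: at [16:19] match '7,7', group 1 = '7'.
Because there's exactly one group, `findall` drops the full match and keeps group 1 from the one hit.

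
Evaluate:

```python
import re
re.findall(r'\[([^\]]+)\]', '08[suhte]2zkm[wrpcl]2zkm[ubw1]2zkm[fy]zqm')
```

['suhte', 'wrpcl', 'ubw1', 'fy']

Scanning left to right: at [2:9] match '[suhte]', group 1 = 'suhte'; at [13:20] match '[wrpcl]', group 1 = 'wrpcl'; at [24:30] match '[ubw1]', group 1 = 'ubw1'; at [34:38] match '[fy]', group 1 = 'fy'.
One capturing group, so `findall` returns just the captured substring from each match — 4 in all.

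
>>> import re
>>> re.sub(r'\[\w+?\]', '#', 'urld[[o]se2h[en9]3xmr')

'urld[#se2h#3xmr'

Matches: at [5:8] → '[o]'; at [12:17] → '[en9]'.
`sub` substitutes '#' at each match site.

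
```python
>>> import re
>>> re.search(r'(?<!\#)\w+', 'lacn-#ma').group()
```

The negative lookaround is zero-width — it rules out positions where the adjacent text would match, without consuming anything.
The match spans [0:4] → 'lacn'.

'lacn'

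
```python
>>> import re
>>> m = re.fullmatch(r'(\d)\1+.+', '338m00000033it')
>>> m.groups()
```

The match spans [0:14] → '338m00000033it'.
Captured: group 1 = '3'.

('3',)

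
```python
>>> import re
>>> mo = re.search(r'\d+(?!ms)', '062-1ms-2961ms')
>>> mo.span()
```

`(?!…)`/`(?<!…)` only lets a position through if the neighbouring text does NOT match; no characters are consumed.
Unlike `match`, `search` isn't anchored — it looks for the pattern anywhere in the string.
The match spans [0:3] → '062'.

(0, 3)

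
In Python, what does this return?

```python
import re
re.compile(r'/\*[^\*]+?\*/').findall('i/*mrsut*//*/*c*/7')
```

Scanning left to right: at [1:10] → '/*mrsut*/'; at [12:17] → '/*c*/'.
No capturing groups, so `findall` returns the 2 full match strings.

['/*mrsut*/', '/*c*/']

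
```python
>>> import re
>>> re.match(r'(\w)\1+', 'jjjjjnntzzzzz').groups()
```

`\1` is not a pattern — it's the concrete string captured by group 1, re-applied verbatim.
`match` is anchored at position 0; if the pattern doesn't fit there, it returns None.
The match spans [0:5] → 'jjjjj'.
Captured: group 1 = 'j'.

('j',)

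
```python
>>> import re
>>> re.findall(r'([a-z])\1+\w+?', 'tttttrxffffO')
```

['t', 'f']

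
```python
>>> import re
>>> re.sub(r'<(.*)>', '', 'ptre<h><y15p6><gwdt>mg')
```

'ptremg'

Matches: at [4:20] → '<h><y15p6><gwdt>'.
Each match is replaced by ''.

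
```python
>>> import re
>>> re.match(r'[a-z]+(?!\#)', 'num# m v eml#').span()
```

(0, 2)

`re.match` won't scan ahead — the pattern has to work from the very first character.
The match spans [0:2] → 'nu'.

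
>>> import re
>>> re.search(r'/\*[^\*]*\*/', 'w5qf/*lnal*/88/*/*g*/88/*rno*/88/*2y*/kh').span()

(4, 12)

`re.search` scans for the first position where the pattern succeeds.
The match spans [4:12] → '/*lnal*/'.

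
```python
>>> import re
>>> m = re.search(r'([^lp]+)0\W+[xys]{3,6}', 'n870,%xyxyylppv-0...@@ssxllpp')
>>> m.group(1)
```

'n87'

The match spans [0:11] → 'n870,%xyxyy'.
Captured: group 1 = 'n87'.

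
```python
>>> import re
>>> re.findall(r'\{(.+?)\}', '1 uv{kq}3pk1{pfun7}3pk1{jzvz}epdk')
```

['kq', 'pfun7', 'jzvz']

Because the quantifier is non-greedy, it stops expanding at the earliest point where the rest of the pattern can succeed.
`findall` collects group 1 from each match (3 total).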